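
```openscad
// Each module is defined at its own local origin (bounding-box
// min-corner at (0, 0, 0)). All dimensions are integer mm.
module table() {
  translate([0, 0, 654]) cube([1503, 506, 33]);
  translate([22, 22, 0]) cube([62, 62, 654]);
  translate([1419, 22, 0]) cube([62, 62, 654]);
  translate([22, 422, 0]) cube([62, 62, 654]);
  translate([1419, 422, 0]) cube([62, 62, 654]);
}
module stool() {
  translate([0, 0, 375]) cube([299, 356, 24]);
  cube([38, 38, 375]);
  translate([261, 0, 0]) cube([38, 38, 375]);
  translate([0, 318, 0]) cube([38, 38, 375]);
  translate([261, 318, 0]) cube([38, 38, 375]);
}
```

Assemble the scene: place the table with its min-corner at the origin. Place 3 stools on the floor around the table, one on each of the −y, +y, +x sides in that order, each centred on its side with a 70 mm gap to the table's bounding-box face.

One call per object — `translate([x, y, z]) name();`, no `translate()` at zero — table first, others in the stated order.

table();
translate([602, -426, 0]) stool();
translate([602, 576, 0]) stool();
translate([1573, 75, 0]) stool();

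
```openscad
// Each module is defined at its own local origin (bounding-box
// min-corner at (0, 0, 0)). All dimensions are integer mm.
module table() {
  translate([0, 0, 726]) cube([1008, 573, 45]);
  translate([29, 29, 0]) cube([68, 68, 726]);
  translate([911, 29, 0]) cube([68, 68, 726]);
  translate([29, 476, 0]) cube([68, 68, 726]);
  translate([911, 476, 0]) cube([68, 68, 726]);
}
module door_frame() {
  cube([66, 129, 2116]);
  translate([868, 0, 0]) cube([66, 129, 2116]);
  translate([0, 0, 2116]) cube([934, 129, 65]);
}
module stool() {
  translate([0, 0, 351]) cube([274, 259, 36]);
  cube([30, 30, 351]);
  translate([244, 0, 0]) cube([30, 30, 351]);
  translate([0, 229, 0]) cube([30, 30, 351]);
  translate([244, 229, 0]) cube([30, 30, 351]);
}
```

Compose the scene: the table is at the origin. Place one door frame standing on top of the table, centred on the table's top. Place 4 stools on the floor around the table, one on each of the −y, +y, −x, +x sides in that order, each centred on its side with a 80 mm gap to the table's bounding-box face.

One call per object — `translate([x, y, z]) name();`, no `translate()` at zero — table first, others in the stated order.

table();
translate([37, 222, 771]) door_frame();
translate([367, -339, 0]) stool();
translate([367, 653, 0]) stool();
translate([-354, 157, 0]) stool();
translate([1088, 157, 0]) stool();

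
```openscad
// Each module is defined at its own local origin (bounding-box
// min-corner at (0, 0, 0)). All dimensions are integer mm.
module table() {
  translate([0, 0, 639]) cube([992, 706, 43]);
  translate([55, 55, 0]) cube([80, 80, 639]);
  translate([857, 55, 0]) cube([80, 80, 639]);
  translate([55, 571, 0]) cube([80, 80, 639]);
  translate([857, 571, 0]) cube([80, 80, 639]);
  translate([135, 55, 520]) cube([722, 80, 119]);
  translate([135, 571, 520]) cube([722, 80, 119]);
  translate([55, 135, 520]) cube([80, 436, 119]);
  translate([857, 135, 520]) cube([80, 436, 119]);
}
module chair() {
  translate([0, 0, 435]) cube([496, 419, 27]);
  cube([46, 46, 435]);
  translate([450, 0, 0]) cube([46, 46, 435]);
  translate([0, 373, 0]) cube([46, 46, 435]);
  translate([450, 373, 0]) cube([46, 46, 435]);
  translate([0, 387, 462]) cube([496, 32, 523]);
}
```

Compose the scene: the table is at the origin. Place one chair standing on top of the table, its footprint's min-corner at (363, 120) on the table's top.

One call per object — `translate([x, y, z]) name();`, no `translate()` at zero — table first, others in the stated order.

table();
translate([363, 120, 682]) chair();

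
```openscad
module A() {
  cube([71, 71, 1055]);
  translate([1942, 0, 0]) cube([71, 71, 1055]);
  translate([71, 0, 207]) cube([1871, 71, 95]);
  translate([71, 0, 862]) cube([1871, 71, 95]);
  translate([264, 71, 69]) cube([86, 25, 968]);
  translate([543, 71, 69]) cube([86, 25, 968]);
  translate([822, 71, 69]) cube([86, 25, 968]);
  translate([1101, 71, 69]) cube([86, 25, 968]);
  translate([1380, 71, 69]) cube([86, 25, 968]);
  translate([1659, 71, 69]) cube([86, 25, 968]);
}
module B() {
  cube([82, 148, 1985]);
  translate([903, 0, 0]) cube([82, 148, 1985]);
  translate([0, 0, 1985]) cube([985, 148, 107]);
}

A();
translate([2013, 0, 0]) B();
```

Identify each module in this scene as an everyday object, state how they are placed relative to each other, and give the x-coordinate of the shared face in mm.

A is a fence section. B is a door frame. The door frame is against the fence section's +x side, with their −y faces flush. The x-coordinate of the shared face is 2013 mm.

The fence section's +x face and the door frame's −x face are both at x = 2013 mm.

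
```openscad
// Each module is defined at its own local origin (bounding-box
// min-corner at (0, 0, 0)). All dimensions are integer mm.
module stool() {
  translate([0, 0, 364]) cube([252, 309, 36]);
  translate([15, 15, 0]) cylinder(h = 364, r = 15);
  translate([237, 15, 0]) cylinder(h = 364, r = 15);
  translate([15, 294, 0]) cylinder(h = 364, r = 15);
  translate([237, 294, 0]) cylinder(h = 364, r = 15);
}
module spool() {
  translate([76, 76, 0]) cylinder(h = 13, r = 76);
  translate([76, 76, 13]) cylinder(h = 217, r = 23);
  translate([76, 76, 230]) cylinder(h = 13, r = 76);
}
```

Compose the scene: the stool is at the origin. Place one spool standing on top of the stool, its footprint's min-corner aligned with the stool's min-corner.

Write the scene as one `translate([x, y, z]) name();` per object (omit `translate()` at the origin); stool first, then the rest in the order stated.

stool();
translate([0, 0, 400]) spool();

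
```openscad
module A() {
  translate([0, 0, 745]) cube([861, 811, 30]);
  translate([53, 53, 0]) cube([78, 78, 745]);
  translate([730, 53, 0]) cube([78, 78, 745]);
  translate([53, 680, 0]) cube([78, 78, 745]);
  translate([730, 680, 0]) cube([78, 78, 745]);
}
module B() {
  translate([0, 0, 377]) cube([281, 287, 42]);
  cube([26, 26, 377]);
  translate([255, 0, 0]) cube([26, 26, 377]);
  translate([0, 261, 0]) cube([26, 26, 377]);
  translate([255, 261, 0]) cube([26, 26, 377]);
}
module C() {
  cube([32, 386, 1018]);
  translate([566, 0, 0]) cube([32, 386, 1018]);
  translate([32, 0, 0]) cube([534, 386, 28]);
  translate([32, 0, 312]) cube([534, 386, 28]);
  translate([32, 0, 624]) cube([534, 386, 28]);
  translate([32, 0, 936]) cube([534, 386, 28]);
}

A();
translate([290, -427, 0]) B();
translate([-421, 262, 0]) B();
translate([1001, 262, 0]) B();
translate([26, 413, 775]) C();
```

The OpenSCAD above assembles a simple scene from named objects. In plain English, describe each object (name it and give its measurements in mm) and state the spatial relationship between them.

A is a table: top 861 mm (x) × 811 mm (y), 30 mm thick, upper face at z = 775 mm, on four 78×78 mm square legs, each inset 53 mm from the nearest pair of top edges, running from z = 0 to the bottom of the top.

B is a four-legged stool. The seat is 281×287 mm, 42 mm thick, top at z = 419 mm. It stands on four square legs, each 26×26 mm in cross-section, from z = 0 to the seat underside, each flush with a corner of the seat.

C is a bookshelf 598 mm wide overall, 386 mm deep and 1018 mm tall. The two sides are 32 mm thick vertical panels. 4 horizontal shelves of 28 mm thickness span between the inner faces of the sides; the lowest shelf sits on the floor and shelves are stacked with a clear vertical gap of 284 mm between each pair.

Three stools sit around the table at the −y, −x, +x sides. The bookshelf is on top of the table.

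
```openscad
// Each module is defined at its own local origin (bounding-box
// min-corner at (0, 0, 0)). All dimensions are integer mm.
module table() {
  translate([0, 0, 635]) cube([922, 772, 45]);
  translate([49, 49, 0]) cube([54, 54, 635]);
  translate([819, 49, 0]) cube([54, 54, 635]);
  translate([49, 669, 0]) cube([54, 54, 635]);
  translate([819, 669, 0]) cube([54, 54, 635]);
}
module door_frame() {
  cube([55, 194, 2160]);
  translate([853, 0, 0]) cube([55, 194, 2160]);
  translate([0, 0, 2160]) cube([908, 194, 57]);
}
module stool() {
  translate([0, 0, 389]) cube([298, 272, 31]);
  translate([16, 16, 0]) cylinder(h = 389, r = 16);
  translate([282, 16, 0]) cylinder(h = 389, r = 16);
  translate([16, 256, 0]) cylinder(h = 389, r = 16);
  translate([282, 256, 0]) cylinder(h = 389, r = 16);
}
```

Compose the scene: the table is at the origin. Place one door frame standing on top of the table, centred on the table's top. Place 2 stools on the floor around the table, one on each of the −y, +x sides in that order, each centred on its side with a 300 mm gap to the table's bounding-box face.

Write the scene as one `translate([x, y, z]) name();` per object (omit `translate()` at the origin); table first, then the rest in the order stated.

table();
translate([7, 289, 680]) door_frame();
translate([312, -572, 0]) stool();
translate([1222, 250, 0]) stool();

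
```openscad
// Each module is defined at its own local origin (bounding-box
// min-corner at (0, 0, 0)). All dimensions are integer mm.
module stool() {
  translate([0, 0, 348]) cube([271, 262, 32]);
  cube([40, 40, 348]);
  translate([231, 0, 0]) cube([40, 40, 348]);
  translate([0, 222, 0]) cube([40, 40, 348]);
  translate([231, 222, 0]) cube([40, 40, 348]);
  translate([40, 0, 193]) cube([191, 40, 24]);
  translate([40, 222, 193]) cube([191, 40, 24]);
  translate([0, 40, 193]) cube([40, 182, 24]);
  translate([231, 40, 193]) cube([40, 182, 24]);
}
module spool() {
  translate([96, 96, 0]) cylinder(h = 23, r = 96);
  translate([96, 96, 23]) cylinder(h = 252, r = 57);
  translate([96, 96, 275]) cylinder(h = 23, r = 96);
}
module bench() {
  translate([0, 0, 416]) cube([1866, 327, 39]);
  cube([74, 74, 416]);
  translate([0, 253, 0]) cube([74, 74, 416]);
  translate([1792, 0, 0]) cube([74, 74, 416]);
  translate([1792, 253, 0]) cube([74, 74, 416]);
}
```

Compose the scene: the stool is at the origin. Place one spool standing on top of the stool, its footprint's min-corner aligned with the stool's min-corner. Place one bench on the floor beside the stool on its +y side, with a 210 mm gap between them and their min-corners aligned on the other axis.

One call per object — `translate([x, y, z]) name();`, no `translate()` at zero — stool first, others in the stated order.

stool();
translate([0, 0, 380]) spool();
translate([0, 472, 0]) bench();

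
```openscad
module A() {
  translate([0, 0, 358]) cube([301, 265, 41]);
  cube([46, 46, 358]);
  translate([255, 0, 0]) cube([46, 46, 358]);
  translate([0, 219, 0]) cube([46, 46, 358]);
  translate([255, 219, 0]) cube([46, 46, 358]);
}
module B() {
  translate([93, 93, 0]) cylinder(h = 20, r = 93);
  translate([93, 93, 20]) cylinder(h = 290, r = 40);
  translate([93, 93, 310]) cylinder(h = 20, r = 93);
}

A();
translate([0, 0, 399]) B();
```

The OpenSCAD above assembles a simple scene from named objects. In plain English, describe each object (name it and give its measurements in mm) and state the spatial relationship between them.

A is a four-legged stool. The seat is 301×265 mm, 41 mm thick, top at z = 399 mm. It stands on four square legs, each 46×46 mm in cross-section, from z = 0 to the seat underside, each flush with a corner of the seat.

B is a spool: two coaxial disc flanges of radius 93 mm and thickness 20 mm, joined by a core cylinder of radius 40 mm and height 290 mm. The lower flange rests on z = 0 and the three cylinders share a vertical axis.

The spool is on top of the stool.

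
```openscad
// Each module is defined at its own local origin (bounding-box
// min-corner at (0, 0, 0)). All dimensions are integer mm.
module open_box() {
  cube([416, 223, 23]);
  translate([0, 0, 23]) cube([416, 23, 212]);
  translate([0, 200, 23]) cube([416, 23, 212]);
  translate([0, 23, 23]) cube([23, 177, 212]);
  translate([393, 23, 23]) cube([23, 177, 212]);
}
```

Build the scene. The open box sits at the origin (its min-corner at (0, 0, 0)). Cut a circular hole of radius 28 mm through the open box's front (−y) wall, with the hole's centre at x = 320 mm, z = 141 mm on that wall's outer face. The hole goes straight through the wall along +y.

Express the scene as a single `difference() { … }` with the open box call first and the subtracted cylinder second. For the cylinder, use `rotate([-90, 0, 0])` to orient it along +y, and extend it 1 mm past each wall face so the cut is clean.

difference() {
  open_box();
  translate([320, -1, 141]) rotate([-90, 0, 0]) cylinder(h = 25, r = 28);
}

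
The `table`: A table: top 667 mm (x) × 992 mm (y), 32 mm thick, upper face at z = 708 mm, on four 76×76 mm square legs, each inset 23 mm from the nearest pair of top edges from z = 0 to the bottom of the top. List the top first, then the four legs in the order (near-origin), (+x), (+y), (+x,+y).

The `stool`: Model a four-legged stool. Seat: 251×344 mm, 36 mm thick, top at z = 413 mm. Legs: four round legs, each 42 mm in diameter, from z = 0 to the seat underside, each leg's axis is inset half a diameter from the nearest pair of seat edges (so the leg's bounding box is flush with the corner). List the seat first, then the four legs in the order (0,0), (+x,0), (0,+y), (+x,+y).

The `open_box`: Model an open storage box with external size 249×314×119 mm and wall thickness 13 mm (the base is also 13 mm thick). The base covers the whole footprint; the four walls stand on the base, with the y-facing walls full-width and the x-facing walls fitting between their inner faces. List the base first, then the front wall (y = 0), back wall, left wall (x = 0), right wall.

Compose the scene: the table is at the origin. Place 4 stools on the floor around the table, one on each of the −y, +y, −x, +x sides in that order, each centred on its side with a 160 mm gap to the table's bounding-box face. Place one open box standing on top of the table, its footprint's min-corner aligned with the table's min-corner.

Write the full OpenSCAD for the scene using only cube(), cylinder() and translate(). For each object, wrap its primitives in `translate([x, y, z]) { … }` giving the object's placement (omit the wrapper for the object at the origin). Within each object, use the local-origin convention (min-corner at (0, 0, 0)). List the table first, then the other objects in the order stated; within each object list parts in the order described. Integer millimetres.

translate([0, 0, 676]) cube([667, 992, 32]);
translate([23, 23, 0]) cube([76, 76, 676]);
translate([568, 23, 0]) cube([76, 76, 676]);
translate([23, 893, 0]) cube([76, 76, 676]);
translate([568, 893, 0]) cube([76, 76, 676]);
translate([208, -504, 0]) {
  translate([0, 0, 377]) cube([251, 344, 36]);
  translate([21, 21, 0]) cylinder(h = 377, r = 21);
  translate([230, 21, 0]) cylinder(h = 377, r = 21);
  translate([21, 323, 0]) cylinder(h = 377, r = 21);
  translate([230, 323, 0]) cylinder(h = 377, r = 21);
}
translate([208, 1152, 0]) {
  translate([0, 0, 377]) cube([251, 344, 36]);
  translate([21, 21, 0]) cylinder(h = 377, r = 21);
  translate([230, 21, 0]) cylinder(h = 377, r = 21);
  translate([21, 323, 0]) cylinder(h = 377, r = 21);
  translate([230, 323, 0]) cylinder(h = 377, r = 21);
}
translate([-411, 324, 0]) {
  translate([0, 0, 377]) cube([251, 344, 36]);
  translate([21, 21, 0]) cylinder(h = 377, r = 21);
  translate([230, 21, 0]) cylinder(h = 377, r = 21);
  translate([21, 323, 0]) cylinder(h = 377, r = 21);
  translate([230, 323, 0]) cylinder(h = 377, r = 21);
}
translate([827, 324, 0]) {
  translate([0, 0, 377]) cube([251, 344, 36]);
  translate([21, 21, 0]) cylinder(h = 377, r = 21);
  translate([230, 21, 0]) cylinder(h = 377, r = 21);
  translate([21, 323, 0]) cylinder(h = 377, r = 21);
  translate([230, 323, 0]) cylinder(h = 377, r = 21);
}
translate([0, 0, 708]) {
  cube([249, 314, 13]);
  translate([0, 0, 13]) cube([249, 13, 106]);
  translate([0, 301, 13]) cube([249, 13, 106]);
  translate([0, 13, 13]) cube([13, 288, 106]);
  translate([236, 13, 13]) cube([13, 288, 106]);
}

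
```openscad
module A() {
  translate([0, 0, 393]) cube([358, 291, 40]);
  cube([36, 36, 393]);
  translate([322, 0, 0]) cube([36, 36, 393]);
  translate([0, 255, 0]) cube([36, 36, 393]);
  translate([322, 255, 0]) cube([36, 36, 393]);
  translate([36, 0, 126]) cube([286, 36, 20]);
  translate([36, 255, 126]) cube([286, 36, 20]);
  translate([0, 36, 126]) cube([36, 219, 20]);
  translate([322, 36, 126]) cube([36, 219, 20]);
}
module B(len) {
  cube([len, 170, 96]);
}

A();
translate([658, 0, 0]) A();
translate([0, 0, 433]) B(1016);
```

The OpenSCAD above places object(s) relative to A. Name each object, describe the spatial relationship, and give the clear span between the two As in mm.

A is a stool. B is a beam. A beam spans the tops of two stools. The clear span between the two stools is 300 mm.

Second stool starts at x = 658; first ends at x = 358; clear span = 658 − 358 = 300 mm.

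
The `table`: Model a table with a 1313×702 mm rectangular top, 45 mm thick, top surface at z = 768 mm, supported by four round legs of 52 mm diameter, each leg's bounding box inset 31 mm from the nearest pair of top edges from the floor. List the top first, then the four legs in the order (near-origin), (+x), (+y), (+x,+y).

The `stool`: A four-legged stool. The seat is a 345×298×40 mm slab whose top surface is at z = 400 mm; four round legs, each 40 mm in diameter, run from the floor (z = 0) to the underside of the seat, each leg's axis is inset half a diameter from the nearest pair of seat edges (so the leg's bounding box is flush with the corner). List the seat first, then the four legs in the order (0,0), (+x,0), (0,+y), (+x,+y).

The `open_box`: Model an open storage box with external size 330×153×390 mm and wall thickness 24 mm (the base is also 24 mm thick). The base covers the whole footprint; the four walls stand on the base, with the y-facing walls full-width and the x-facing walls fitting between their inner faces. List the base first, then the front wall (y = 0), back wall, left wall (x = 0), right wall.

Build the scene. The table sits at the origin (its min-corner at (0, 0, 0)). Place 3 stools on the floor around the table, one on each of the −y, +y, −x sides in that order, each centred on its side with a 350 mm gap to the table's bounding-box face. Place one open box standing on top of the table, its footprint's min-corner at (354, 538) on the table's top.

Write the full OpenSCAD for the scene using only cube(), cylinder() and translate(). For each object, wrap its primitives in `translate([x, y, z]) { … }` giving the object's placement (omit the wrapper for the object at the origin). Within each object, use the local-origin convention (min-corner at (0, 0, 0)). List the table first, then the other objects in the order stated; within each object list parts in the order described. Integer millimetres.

translate([0, 0, 723]) cube([1313, 702, 45]);
translate([57, 57, 0]) cylinder(h = 723, r = 26);
translate([1256, 57, 0]) cylinder(h = 723, r = 26);
translate([57, 645, 0]) cylinder(h = 723, r = 26);
translate([1256, 645, 0]) cylinder(h = 723, r = 26);
translate([484, -648, 0]) {
  translate([0, 0, 360]) cube([345, 298, 40]);
  translate([20, 20, 0]) cylinder(h = 360, r = 20);
  translate([325, 20, 0]) cylinder(h = 360, r = 20);
  translate([20, 278, 0]) cylinder(h = 360, r = 20);
  translate([325, 278, 0]) cylinder(h = 360, r = 20);
}
translate([484, 1052, 0]) {
  translate([0, 0, 360]) cube([345, 298, 40]);
  translate([20, 20, 0]) cylinder(h = 360, r = 20);
  translate([325, 20, 0]) cylinder(h = 360, r = 20);
  translate([20, 278, 0]) cylinder(h = 360, r = 20);
  translate([325, 278, 0]) cylinder(h = 360, r = 20);
}
translate([-695, 202, 0]) {
  translate([0, 0, 360]) cube([345, 298, 40]);
  translate([20, 20, 0]) cylinder(h = 360, r = 20);
  translate([325, 20, 0]) cylinder(h = 360, r = 20);
  translate([20, 278, 0]) cylinder(h = 360, r = 20);
  translate([325, 278, 0]) cylinder(h = 360, r = 20);
}
translate([354, 538, 768]) {
  cube([330, 153, 24]);
  translate([0, 0, 24]) cube([330, 24, 366]);
  translate([0, 129, 24]) cube([330, 24, 366]);
  translate([0, 24, 24]) cube([24, 105, 366]);
  translate([306, 24, 24]) cube([24, 105, 366]);
}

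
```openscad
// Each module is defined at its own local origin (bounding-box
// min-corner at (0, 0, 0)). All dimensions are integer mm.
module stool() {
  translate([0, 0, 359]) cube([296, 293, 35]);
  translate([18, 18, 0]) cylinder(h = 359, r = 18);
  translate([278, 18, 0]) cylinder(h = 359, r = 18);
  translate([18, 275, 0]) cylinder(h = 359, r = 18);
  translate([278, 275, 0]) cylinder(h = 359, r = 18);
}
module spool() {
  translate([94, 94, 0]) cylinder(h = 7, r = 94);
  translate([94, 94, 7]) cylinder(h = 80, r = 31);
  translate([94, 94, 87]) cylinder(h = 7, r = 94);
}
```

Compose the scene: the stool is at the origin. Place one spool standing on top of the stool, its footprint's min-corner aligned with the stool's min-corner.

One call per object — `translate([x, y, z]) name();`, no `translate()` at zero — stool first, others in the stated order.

stool();
translate([0, 0, 394]) spool();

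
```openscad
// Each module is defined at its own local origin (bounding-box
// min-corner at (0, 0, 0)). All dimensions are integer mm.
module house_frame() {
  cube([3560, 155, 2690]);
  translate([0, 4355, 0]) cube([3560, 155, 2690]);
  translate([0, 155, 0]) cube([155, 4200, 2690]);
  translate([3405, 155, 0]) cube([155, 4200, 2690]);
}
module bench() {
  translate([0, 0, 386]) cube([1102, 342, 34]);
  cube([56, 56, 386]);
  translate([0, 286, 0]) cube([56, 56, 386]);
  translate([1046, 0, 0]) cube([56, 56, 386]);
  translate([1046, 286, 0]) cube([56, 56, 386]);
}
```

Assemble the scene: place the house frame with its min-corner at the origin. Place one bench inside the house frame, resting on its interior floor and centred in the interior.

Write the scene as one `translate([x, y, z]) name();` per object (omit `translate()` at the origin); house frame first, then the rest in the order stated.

house_frame();
translate([1229, 2084, 0]) bench();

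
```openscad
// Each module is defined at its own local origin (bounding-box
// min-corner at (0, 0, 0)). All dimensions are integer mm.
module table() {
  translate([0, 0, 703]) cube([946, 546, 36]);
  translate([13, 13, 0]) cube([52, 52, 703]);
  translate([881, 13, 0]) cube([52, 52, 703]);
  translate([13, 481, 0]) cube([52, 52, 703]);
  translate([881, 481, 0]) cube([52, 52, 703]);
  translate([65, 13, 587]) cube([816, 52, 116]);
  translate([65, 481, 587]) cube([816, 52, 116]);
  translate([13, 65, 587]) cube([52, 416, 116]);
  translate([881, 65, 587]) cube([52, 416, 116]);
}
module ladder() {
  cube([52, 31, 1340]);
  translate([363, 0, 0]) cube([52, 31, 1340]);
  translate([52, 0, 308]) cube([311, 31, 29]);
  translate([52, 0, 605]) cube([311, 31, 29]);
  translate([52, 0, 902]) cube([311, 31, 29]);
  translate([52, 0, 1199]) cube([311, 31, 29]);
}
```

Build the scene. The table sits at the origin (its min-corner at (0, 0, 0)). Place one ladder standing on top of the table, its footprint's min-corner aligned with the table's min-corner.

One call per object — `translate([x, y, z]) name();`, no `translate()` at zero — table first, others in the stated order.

table();
translate([0, 0, 739]) ladder();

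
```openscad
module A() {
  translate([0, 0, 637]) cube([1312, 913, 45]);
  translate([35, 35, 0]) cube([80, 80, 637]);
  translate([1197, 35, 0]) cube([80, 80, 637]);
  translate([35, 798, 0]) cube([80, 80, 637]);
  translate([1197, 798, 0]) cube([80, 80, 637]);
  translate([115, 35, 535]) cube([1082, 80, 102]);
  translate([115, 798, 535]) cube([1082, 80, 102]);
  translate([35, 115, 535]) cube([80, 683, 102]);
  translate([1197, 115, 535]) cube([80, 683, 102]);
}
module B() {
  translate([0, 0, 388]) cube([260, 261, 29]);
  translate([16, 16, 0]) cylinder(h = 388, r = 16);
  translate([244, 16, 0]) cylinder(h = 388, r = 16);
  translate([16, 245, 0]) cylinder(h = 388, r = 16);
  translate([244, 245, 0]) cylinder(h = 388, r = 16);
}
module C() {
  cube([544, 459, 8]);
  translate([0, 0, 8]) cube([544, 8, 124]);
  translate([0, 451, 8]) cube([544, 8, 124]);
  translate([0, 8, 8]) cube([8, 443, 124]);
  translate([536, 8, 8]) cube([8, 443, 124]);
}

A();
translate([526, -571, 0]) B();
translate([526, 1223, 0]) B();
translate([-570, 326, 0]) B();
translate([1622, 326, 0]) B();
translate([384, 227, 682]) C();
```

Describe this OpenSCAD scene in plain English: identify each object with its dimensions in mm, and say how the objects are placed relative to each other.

A is a table: top 1312 mm (x) × 913 mm (y), 45 mm thick, upper face at z = 682 mm, on four 80×80 mm square legs, each inset 35 mm from the nearest pair of top edges, running from z = 0 to the bottom of the top. Four apron rails, 80 mm thick and 102 mm tall, run between adjacent legs with their top edges flush with the underside of the top and their outer faces flush with the legs' outer faces.

B is a simple wooden stool: a rectangular seat 260 mm (x) by 261 mm (y), 29 mm thick, top face at z = 417 mm, on four round legs, each 32 mm in diameter. The legs rest on z = 0, each leg's axis is inset half a diameter from the nearest pair of seat edges (so the leg's bounding box is flush with the corner).

C is an open-topped rectangular box: outside dimensions 544×459×132 mm, with a uniform wall and base thickness of 8 mm. The base is a full 544×459 slab on the floor; four walls sit on top of the base. The front and back walls (the −y and +y sides) span the full width; the two side walls fit between them.

Four stools sit around the table at the −y, +y, −x, +x sides. The open box is on top of the table, centred.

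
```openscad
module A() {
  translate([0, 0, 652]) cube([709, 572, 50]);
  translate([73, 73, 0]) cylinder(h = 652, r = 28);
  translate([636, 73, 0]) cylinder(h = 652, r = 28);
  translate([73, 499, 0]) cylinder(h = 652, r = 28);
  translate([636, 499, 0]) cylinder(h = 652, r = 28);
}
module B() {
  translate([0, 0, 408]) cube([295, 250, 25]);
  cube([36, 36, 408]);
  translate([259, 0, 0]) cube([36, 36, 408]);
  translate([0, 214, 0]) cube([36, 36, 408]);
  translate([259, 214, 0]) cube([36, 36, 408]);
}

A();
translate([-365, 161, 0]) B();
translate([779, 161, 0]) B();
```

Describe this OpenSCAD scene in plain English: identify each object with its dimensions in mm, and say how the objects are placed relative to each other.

A is a table with a 709×572 mm rectangular top, 50 mm thick, top surface at z = 702 mm, supported by four round legs of 56 mm diameter, each leg's bounding box inset 45 mm from the nearest pair of top edges, running from the floor.

B is a simple wooden stool: a rectangular seat 295 mm (x) by 250 mm (y), 25 mm thick, top face at z = 433 mm, on four square legs, each 36×36 mm in cross-section. The legs rest on z = 0, each flush with a corner of the seat.

Two stools sit around the table at the −x, +x sides.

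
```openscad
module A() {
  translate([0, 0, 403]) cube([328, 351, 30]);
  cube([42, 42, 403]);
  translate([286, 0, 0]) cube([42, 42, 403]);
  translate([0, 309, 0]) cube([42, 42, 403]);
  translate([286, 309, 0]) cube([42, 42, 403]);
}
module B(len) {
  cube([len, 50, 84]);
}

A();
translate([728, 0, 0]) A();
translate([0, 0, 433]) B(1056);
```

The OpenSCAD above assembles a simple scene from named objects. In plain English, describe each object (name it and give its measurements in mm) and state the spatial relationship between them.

A is a simple wooden stool: a rectangular seat 328 mm (x) by 351 mm (y), 30 mm thick, top face at z = 433 mm, on four square legs, each 42×42 mm in cross-section. The legs rest on z = 0, each flush with a corner of the seat.

B is a rectangular beam 1056 mm long (x), 50 mm deep (y), 84 mm thick (z).

The beam spans the tops of two stools placed 400 mm apart, resting at z = 433 mm.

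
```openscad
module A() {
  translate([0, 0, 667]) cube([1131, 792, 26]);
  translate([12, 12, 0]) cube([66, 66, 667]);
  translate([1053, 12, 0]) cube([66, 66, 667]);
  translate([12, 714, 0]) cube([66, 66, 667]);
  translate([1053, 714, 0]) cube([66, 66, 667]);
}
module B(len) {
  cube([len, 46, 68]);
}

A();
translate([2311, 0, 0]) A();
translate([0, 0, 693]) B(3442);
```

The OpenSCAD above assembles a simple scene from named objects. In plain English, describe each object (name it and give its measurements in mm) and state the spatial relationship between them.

A is a rectangular dining table. The top is 1131×792×26 mm with its upper surface at z = 693 mm. It stands on four 66×66 mm square legs, each inset 12 mm from the nearest pair of top edges, running from the floor to the underside of the top.

B is a rectangular beam 3442 mm long (x), 46 mm deep (y), 68 mm thick (z).

The beam spans the tops of two tables placed 1180 mm apart, resting at z = 693 mm.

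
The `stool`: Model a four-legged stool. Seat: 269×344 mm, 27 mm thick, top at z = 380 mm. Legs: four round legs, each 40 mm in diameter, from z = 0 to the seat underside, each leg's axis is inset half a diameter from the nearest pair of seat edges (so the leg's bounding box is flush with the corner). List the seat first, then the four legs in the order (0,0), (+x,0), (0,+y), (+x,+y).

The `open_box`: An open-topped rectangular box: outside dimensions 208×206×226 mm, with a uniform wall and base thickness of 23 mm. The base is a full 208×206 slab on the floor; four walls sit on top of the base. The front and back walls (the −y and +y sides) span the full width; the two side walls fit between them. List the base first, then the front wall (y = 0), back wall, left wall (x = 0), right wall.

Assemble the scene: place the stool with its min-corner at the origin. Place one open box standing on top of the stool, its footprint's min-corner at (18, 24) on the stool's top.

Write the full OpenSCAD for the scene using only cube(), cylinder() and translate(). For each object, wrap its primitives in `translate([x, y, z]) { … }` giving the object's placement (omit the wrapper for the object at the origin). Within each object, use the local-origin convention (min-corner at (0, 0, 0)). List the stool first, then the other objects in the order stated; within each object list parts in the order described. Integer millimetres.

translate([0, 0, 353]) cube([269, 344, 27]);
translate([20, 20, 0]) cylinder(h = 353, r = 20);
translate([249, 20, 0]) cylinder(h = 353, r = 20);
translate([20, 324, 0]) cylinder(h = 353, r = 20);
translate([249, 324, 0]) cylinder(h = 353, r = 20);
translate([18, 24, 380]) {
  cube([208, 206, 23]);
  translate([0, 0, 23]) cube([208, 23, 203]);
  translate([0, 183, 23]) cube([208, 23, 203]);
  translate([0, 23, 23]) cube([23, 160, 203]);
  translate([185, 23, 23]) cube([23, 160, 203]);
}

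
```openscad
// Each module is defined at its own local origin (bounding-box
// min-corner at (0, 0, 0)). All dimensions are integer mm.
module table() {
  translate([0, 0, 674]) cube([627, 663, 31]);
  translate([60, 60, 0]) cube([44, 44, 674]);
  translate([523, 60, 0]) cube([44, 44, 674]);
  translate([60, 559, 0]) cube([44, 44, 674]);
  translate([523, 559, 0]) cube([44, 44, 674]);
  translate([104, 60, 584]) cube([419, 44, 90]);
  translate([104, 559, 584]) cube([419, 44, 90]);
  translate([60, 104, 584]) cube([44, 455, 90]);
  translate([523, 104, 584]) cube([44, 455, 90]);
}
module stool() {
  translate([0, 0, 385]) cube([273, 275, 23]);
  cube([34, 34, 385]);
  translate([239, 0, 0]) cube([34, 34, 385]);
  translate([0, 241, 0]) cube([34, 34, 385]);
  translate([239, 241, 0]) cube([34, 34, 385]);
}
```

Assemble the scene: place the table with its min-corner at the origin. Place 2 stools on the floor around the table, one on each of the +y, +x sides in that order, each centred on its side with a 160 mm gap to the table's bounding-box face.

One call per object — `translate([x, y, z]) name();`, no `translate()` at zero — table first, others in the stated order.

table();
translate([177, 823, 0]) stool();
translate([787, 194, 0]) stool();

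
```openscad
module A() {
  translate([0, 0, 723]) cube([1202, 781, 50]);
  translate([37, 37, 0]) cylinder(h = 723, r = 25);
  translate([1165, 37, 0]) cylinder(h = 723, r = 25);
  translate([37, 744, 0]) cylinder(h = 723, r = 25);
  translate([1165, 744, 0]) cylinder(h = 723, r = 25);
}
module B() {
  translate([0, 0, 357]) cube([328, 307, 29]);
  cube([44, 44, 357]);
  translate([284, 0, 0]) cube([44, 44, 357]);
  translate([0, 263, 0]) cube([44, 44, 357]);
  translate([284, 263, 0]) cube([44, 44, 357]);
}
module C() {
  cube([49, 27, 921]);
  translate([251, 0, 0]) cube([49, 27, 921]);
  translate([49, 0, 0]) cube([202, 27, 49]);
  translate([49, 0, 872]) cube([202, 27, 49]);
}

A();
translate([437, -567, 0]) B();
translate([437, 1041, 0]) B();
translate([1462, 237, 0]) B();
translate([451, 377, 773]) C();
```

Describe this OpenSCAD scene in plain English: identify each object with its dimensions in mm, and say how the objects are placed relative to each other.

A is a table: top 1202 mm (x) × 781 mm (y), 50 mm thick, upper face at z = 773 mm, on four round legs of 50 mm diameter, each leg's bounding box inset 12 mm from the nearest pair of top edges, running from z = 0 to the bottom of the top.

B is a four-legged stool. The seat is a 328×307×29 mm slab whose top surface is at z = 386 mm; four square legs, each 44×44 mm in cross-section, run from the floor (z = 0) to the underside of the seat, each flush with a corner of the seat.

C is a picture frame with a 202×823 mm rectangular opening (x by z) and a uniform 49 mm border on every side. Frame depth is 27 mm along y. It is built from two vertical stiles running the full outside height and two horizontal rails spanning the gap between the stiles.

Three stools sit around the table at the −y, +y, +x sides. The picture frame is on top of the table, centred.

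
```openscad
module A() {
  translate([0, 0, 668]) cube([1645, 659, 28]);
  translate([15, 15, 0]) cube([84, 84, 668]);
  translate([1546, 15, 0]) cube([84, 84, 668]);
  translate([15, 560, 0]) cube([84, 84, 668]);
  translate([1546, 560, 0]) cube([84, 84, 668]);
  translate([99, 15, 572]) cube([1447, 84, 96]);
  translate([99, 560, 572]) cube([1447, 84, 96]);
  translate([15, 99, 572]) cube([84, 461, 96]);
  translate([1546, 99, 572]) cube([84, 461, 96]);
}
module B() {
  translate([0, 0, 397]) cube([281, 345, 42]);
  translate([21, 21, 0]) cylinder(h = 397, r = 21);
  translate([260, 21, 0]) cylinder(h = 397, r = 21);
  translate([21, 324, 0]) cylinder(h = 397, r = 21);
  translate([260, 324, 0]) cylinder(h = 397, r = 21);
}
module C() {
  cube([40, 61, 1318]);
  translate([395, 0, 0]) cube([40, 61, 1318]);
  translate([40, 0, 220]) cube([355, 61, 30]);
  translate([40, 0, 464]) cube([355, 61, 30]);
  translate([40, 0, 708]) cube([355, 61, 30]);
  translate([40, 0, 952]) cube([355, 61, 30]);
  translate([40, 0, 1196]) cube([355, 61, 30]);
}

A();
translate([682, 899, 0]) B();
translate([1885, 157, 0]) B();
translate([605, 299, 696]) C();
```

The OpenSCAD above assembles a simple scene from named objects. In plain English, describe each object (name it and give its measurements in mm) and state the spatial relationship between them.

A is a rectangular dining table. The top is 1645×659×28 mm with its upper surface at z = 696 mm. It stands on four 84×84 mm square legs, each inset 15 mm from the nearest pair of top edges, running from the floor to the underside of the top. Four apron rails, 84 mm thick and 96 mm tall, run between adjacent legs with their top edges flush with the underside of the top and their outer faces flush with the legs' outer faces.

B is a four-legged stool. The seat is a 281×345×42 mm slab whose top surface is at z = 439 mm; four round legs, each 42 mm in diameter, run from the floor (z = 0) to the underside of the seat, each leg's axis is inset half a diameter from the nearest pair of seat edges (so the leg's bounding box is flush with the corner).

C is a straight ladder. Two 40×61 mm vertical rails, 1318 mm tall, stand 435 mm apart (outside-to-outside) with their front faces coplanar on the −y side. 5 rungs, each 61 mm deep and 30 mm tall, span between the inner faces of the rails, front faces flush with the rails. The lowest rung's underside is at z = 220 mm and rungs are spaced 244 mm apart (underside to underside).

Two stools sit around the table at the +y, +x sides. The ladder is on top of the table, centred.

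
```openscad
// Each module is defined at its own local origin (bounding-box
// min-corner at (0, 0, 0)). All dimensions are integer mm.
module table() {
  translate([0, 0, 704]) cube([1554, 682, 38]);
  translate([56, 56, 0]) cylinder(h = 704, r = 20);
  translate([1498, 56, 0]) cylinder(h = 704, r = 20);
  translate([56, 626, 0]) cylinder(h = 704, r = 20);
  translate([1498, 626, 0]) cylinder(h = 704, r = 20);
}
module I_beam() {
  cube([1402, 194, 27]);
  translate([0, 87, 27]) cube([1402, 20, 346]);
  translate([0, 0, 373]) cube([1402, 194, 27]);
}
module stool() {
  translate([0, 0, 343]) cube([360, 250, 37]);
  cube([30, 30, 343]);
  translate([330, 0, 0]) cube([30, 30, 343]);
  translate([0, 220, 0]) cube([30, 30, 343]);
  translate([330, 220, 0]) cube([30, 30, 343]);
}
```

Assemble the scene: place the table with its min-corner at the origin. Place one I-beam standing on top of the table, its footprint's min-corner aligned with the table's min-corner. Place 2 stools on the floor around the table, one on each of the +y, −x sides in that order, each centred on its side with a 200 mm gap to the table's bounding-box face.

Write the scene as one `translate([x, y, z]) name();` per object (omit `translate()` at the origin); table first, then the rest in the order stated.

table();
translate([0, 0, 742]) I_beam();
translate([597, 882, 0]) stool();
translate([-560, 216, 0]) stool();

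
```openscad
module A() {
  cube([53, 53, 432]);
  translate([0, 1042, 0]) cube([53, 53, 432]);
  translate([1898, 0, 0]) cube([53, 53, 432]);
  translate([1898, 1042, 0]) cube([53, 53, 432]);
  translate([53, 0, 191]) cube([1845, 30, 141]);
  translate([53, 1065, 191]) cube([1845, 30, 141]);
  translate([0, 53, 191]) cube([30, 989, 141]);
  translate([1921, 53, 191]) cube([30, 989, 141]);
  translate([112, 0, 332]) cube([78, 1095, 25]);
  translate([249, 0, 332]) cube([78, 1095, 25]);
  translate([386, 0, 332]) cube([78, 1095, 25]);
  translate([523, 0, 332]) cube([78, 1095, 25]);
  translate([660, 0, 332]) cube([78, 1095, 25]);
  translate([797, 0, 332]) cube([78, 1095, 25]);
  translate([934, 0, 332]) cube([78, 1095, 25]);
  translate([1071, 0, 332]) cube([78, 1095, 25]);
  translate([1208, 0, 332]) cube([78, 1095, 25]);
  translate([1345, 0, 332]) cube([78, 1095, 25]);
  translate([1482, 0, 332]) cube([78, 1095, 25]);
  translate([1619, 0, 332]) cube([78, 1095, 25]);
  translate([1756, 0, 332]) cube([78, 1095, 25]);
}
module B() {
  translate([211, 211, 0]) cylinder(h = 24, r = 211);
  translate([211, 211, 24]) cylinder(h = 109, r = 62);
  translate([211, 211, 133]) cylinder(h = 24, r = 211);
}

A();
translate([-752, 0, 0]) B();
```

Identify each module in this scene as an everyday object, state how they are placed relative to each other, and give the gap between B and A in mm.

A is a bed frame. B is a spool. The spool is on the floor beside the bed frame on its −x side. The gap between the spool and the bed frame is 330 mm.

The spool's nearest face is 330 mm from the bed frame's −x face.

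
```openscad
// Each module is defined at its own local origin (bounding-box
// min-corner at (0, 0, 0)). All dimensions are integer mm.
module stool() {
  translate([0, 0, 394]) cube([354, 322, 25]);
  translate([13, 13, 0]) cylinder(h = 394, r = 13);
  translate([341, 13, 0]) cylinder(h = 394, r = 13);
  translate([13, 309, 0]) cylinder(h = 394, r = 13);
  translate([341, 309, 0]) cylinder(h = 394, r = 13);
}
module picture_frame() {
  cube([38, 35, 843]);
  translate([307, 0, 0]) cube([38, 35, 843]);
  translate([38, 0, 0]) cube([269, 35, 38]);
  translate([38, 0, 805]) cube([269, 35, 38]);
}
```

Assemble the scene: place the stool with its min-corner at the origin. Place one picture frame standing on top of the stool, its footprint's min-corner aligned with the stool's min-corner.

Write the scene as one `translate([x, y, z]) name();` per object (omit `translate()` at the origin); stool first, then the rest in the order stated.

stool();
translate([0, 0, 419]) picture_frame();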